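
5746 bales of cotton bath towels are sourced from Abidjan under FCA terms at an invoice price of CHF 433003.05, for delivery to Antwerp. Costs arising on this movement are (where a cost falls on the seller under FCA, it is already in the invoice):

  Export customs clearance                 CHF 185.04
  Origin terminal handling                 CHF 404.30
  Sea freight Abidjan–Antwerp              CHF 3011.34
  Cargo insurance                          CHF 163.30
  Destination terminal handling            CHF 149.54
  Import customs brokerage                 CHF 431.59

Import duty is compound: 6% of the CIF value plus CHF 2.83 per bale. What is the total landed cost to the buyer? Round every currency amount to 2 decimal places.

Total landed cost: CHF 479619.22

FCA: the seller delivers export-cleared goods to the carrier; the buyer bears costs from that point.
Already in the invoice (seller's account under FCA): export clearance — exclude.
CIF value = FCA price + origin terminal + freight + insurance = 433003.05 + 404.30 + 3011.34 + 163.30 = 436581.99
Ad valorem component: 436581.99 × 6% = 26194.92
Specific component: 5746 × 2.83 = 16261.18
Import duty = 26194.92 + 16261.18 = 42456.10
Buyer bears: origin terminal 404.30 + freight 3011.34 + insurance 163.30 + destination terminal 149.54 + brokerage 431.59 + duty 42456.10 = 46616.17
Landed cost = invoice 433003.05 + 46616.17 = 479619.22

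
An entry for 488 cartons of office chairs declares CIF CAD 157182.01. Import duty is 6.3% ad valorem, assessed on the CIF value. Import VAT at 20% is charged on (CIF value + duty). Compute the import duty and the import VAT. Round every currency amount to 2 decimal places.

Import duty = 157182.01 × 6.3% = 9902.47
VAT base = CIF + duty = 157182.01 + 9902.47 = 167084.48
Import VAT = 167084.48 × 20% = 33416.90

Import duty: CAD 9902.47; import VAT: CAD 33416.90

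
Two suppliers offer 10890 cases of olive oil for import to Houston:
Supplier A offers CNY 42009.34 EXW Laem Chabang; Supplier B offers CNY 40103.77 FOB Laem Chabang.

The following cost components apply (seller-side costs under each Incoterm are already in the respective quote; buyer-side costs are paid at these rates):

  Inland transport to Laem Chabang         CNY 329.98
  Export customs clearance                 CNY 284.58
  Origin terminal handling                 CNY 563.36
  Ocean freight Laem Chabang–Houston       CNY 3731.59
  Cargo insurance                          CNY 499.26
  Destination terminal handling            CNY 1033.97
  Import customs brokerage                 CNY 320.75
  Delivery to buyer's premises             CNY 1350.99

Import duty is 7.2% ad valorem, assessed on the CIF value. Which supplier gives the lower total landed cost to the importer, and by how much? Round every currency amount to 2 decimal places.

Supplier B is cheaper by CNY 3305.50

Supplier A (EXW):
CIF value = EXW price + inland to port + export clearance + origin terminal + freight + insurance = 42009.34 + 329.98 + 284.58 + 563.36 + 3731.59 + 499.26 = 47418.11
Import duty = 47418.11 × 7.2% = 3414.10
Buyer bears (A): 329.98 + 284.58 + 563.36 + 3731.59 + 499.26 + 1033.97 + 320.75 + 1350.99 = 8114.48
Landed cost (A) = invoice 42009.34 + 8114.48 + duty 3414.10 = 53537.92
Supplier B (FOB):
CIF value = FOB price + freight + insurance = 40103.77 + 3731.59 + 499.26 = 44334.62
Import duty = 44334.62 × 7.2% = 3192.09
Buyer bears (B): 3731.59 + 499.26 + 1033.97 + 320.75 + 1350.99 = 6936.56
Landed cost (B) = invoice 40103.77 + 6936.56 + duty 3192.09 = 50232.42
Difference = |53537.92 − 50232.42| = 3305.50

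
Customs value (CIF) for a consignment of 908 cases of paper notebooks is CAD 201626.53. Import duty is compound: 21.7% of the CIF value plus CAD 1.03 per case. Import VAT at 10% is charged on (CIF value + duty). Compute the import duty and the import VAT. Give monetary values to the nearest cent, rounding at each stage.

Ad valorem component: 201626.53 × 21.7% = 43752.96
Specific component: 908 × 1.03 = 935.24
Import duty = 43752.96 + 935.24 = 44688.20
VAT base = CIF + duty = 201626.53 + 44688.20 = 246314.73
Import VAT = 246314.73 × 10% = 24631.47

Import duty: CAD 44688.20; import VAT: CAD 24631.47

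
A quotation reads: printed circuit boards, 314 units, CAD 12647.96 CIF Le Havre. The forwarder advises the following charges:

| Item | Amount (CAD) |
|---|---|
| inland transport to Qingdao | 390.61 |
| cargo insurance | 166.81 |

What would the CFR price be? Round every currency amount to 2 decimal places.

Not relevant to the conversion: inland to port — on the seller under both CIF and CFR; already in the CIF price and stays in the CFR price.
From CIF to CFR, the seller no longer bears: insurance.
CFR price = 12647.96 − 166.81 = 12481.15

CFR price: CAD 12481.15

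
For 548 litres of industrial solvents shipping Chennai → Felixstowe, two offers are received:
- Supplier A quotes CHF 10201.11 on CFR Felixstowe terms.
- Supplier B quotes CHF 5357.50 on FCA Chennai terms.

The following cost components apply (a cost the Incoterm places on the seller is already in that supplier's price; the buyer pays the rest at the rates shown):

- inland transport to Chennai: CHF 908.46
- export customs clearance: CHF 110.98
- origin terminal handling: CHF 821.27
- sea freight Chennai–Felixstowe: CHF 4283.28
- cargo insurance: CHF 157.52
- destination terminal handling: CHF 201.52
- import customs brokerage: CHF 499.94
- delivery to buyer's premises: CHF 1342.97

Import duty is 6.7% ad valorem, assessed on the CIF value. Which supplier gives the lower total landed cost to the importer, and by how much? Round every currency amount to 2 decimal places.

Supplier A is cheaper by CHF 278.42

Supplier A (CFR):
CIF value = CFR price + insurance = 10201.11 + 157.52 = 10358.63
Import duty = 10358.63 × 6.7% = 694.03
Buyer bears (A): 157.52 + 201.52 + 499.94 + 1342.97 = 2201.95
Landed cost (A) = invoice 10201.11 + 2201.95 + duty 694.03 = 13097.09
Supplier B (FCA):
CIF value = FCA price + origin terminal + freight + insurance = 5357.50 + 821.27 + 4283.28 + 157.52 = 10619.57
Import duty = 10619.57 × 6.7% = 711.51
Buyer bears (B): 821.27 + 4283.28 + 157.52 + 201.52 + 499.94 + 1342.97 = 7306.50
Landed cost (B) = invoice 5357.50 + 7306.50 + duty 711.51 = 13375.51
Difference = |13097.09 − 13375.51| = 278.42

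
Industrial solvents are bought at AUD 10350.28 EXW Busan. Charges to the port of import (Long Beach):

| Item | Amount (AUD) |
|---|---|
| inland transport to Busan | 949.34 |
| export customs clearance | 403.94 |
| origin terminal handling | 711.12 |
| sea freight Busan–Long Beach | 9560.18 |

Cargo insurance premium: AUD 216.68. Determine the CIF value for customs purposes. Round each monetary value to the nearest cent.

CIF = EXW price + pre-shipment costs + freight + insurance
CIF = 10350.28 + 949.34 + 403.94 + 711.12 + 9560.18 + 216.68 = 22191.54

CIF value: AUD 22191.54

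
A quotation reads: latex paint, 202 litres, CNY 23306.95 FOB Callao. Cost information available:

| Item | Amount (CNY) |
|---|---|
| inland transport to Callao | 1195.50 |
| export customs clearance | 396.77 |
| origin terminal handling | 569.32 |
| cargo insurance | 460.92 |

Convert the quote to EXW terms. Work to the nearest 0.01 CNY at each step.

EXW price: CNY 21145.36

Not relevant to the conversion: insurance — on the buyer under both terms; not part of either seller's price.
From FOB to EXW, the seller no longer bears: inland to port, export clearance, origin terminal.
EXW price = 23306.95 − 1195.50 − 396.77 − 569.32 = 21145.36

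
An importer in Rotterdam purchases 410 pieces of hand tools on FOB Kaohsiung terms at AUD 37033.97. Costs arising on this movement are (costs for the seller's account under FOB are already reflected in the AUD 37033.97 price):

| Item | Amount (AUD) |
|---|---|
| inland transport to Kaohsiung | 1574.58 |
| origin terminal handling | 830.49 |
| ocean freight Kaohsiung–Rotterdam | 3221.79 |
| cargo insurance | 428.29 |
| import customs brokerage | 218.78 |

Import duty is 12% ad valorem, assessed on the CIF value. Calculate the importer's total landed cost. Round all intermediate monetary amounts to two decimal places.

Total landed cost: AUD 45784.92

FOB: the seller bears costs until goods are on board at the origin port; the buyer bears freight, insurance and all costs thereafter.
Already in the invoice (seller's account under FOB): inland to port, origin terminal — exclude.
CIF value = FOB price + freight + insurance = 37033.97 + 3221.79 + 428.29 = 40684.05
Import duty = 40684.05 × 12% = 4882.09
Buyer bears: freight 3221.79 + insurance 428.29 + brokerage 218.78 + duty 4882.09 = 8750.95
Landed cost = invoice 37033.97 + 8750.95 = 45784.92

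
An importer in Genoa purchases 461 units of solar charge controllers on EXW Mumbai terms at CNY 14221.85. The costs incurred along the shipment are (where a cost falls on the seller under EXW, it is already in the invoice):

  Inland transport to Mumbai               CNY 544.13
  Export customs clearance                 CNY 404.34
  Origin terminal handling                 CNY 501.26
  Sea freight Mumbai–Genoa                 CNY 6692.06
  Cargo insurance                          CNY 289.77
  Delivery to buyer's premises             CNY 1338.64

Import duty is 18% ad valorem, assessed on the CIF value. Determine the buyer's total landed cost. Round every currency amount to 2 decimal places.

EXW: the seller makes goods available at their premises; the buyer bears all onward costs.
CIF value = EXW price + inland to port + export clearance + origin terminal + freight + insurance = 14221.85 + 544.13 + 404.34 + 501.26 + 6692.06 + 289.77 = 22653.41
Import duty = 22653.41 × 18% = 4077.61
Buyer bears: inland to port 544.13 + export clearance 404.34 + origin terminal 501.26 + freight 6692.06 + insurance 289.77 + delivery 1338.64 + duty 4077.61 = 13847.81
Landed cost = invoice 14221.85 + 13847.81 = 28069.66

Total landed cost: CNY 28069.66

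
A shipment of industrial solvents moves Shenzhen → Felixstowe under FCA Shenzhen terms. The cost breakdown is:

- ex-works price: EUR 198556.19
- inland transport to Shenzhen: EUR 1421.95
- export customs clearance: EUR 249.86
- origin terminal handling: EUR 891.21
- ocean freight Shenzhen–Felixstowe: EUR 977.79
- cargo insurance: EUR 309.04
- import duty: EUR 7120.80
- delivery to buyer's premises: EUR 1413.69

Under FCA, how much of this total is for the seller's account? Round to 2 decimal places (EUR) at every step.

Seller's account: EUR 200228.00

FCA: the seller delivers export-cleared goods to the carrier; the buyer bears costs from that point.
Seller's account: goods 198556.19 + inland to port 1421.95 + export clearance 249.86 = 200228.00
Buyer's account: origin terminal 891.21 + freight 977.79 + insurance 309.04 + duty 7120.80 + delivery 1413.69 = 10712.53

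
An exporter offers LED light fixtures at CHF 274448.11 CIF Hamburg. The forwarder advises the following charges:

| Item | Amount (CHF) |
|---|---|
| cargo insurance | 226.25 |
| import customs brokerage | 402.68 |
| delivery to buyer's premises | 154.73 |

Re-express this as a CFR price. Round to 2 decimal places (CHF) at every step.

CFR price: CHF 274221.86

Not relevant to the conversion: delivery, brokerage — on the buyer under both terms; not part of either seller's price.
From CIF to CFR, the seller no longer bears: insurance.
CFR price = 274448.11 − 226.25 = 274221.86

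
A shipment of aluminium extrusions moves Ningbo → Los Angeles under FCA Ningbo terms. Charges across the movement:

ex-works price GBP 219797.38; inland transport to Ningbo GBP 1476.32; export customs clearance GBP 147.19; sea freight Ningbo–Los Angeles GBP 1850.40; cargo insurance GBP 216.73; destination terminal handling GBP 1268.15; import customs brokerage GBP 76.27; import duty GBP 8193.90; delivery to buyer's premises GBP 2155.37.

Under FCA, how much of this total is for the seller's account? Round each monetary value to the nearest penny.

FCA: the seller delivers export-cleared goods to the carrier; the buyer bears costs from that point.
Seller's account: goods 219797.38 + inland to port 1476.32 + export clearance 147.19 = 221420.89
Buyer's account: freight 1850.40 + insurance 216.73 + destination terminal 1268.15 + brokerage 76.27 + duty 8193.90 + delivery 2155.37 = 13760.82

Seller's account: GBP 221420.89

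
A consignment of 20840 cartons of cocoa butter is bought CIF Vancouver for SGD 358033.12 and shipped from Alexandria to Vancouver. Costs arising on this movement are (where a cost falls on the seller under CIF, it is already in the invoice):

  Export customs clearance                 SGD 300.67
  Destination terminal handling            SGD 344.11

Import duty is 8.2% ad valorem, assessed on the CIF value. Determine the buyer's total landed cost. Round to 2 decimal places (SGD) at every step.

Total landed cost: SGD 387735.95

CIF: the seller pays costs through ocean freight and marine insurance to the destination port.
Already in the invoice (seller's account under CIF): export clearance — exclude.
The CIF price already equals the CIF value: 358033.12
Import duty = 358033.12 × 8.2% = 29358.72
Buyer bears: destination terminal 344.11 + duty 29358.72 = 29702.83
Landed cost = invoice 358033.12 + 29702.83 = 387735.95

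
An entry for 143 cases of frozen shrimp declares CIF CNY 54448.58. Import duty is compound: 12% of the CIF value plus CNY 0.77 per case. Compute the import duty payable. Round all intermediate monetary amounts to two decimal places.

Import duty: CNY 6643.94

Ad valorem component: 54448.58 × 12% = 6533.83
Specific component: 143 × 0.77 = 110.11
Import duty = 6533.83 + 110.11 = 6643.94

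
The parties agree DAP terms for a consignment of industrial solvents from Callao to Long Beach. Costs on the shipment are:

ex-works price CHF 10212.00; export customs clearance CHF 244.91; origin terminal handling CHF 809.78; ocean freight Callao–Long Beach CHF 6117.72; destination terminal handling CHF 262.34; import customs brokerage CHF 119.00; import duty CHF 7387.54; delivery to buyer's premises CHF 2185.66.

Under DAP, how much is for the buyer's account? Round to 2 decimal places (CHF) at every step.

DAP: the seller bears all costs to the named destination except import duty and clearance.
Seller's account: goods 10212.00 + export clearance 244.91 + origin terminal 809.78 + freight 6117.72 + destination terminal 262.34 + delivery 2185.66 = 19832.41
Buyer's account: brokerage 119.00 + duty 7387.54 = 7506.54

Buyer's account: CHF 7506.54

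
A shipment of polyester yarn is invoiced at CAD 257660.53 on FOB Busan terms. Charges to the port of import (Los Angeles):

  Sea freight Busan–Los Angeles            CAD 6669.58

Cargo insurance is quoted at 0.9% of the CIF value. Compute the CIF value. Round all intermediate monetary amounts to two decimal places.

Let C be the CIF value. C = FOB price + freight + 0.9% × C
C − 0.9% × C = 257660.53 + 6669.58
0.991 × C = 264330.11
C = 264330.11 / 0.991 = 266730.69
Insurance premium = 0.9% × 266730.69 = 2400.58

CIF value: CAD 266730.69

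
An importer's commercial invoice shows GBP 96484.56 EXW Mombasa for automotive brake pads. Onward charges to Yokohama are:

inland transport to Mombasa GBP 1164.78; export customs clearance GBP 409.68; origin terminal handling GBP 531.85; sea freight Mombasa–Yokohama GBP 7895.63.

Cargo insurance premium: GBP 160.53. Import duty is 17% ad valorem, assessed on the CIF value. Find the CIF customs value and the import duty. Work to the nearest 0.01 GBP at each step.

CIF value: GBP 106647.03; import duty: GBP 18130.00

CIF = EXW price + pre-shipment costs + freight + insurance
CIF = 96484.56 + 1164.78 + 409.68 + 531.85 + 7895.63 + 160.53 = 106647.03
Import duty = 106647.03 × 17% = 18130.00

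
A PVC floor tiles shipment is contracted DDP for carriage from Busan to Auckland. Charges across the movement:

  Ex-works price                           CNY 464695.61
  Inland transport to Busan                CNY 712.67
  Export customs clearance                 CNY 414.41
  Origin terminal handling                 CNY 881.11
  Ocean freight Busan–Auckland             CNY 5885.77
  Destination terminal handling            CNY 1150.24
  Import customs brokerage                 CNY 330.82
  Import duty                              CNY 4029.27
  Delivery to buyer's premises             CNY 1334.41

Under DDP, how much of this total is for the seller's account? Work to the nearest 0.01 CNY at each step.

DDP: the seller bears all costs including import duty.
Seller's account: goods 464695.61 + inland to port 712.67 + export clearance 414.41 + origin terminal 881.11 + freight 5885.77 + destination terminal 1150.24 + brokerage 330.82 + duty 4029.27 + delivery 1334.41 = 479434.31
Buyer's account: 0.00

Seller's account: CNY 479434.31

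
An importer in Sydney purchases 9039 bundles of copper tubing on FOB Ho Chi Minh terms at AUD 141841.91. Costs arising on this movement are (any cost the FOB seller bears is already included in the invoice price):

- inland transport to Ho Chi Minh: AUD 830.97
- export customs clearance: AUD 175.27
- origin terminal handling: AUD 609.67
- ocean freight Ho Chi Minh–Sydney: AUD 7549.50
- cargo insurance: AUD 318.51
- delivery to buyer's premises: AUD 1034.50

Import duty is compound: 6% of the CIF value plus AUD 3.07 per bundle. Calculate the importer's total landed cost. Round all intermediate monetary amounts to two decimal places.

Total landed cost: AUD 187476.75

FOB: the seller bears costs until goods are on board at the origin port; the buyer bears freight, insurance and all costs thereafter.
Already in the invoice (seller's account under FOB): inland to port, export clearance, origin terminal — exclude.
CIF value = FOB price + freight + insurance = 141841.91 + 7549.50 + 318.51 = 149709.92
Ad valorem component: 149709.92 × 6% = 8982.60
Specific component: 9039 × 3.07 = 27749.73
Import duty = 8982.60 + 27749.73 = 36732.33
Buyer bears: freight 7549.50 + insurance 318.51 + delivery 1034.50 + duty 36732.33 = 45634.84
Landed cost = invoice 141841.91 + 45634.84 = 187476.75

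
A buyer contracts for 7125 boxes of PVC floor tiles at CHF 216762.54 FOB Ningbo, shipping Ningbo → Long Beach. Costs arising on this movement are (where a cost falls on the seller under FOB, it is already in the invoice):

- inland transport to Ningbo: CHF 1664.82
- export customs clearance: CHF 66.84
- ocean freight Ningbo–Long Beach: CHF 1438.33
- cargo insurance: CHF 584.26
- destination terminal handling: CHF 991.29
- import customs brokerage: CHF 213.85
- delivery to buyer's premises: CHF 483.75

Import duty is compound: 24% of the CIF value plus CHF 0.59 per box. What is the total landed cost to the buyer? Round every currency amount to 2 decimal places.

FOB: the seller bears costs until goods are on board at the origin port; the buyer bears freight, insurance and all costs thereafter.
Already in the invoice (seller's account under FOB): inland to port, export clearance — exclude.
CIF value = FOB price + freight + insurance = 216762.54 + 1438.33 + 584.26 = 218785.13
Ad valorem component: 218785.13 × 24% = 52508.43
Specific component: 7125 × 0.59 = 4203.75
Import duty = 52508.43 + 4203.75 = 56712.18
Buyer bears: freight 1438.33 + insurance 584.26 + destination terminal 991.29 + brokerage 213.85 + delivery 483.75 + duty 56712.18 = 60423.66
Landed cost = invoice 216762.54 + 60423.66 = 277186.20

Total landed cost: CHF 277186.20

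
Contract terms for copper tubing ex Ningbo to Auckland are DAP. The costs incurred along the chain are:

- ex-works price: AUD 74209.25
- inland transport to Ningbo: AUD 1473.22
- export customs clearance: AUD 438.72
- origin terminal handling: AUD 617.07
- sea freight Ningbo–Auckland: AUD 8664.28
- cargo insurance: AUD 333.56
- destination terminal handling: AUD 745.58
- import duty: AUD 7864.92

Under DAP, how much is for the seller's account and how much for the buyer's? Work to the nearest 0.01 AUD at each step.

Seller: AUD 86481.68; buyer: AUD 7864.92

DAP: the seller bears all costs to the named destination except import duty and clearance.
Seller's account: goods 74209.25 + inland to port 1473.22 + export clearance 438.72 + origin terminal 617.07 + freight 8664.28 + insurance 333.56 + destination terminal 745.58 = 86481.68
Buyer's account: duty 7864.92 = 7864.92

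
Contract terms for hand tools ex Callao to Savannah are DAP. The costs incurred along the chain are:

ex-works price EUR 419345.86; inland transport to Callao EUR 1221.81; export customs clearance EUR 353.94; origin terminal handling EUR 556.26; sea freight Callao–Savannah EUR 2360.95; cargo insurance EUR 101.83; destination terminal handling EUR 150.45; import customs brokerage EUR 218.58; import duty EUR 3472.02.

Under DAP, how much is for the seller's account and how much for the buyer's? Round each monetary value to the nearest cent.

Seller: EUR 424091.10; buyer: EUR 3690.60

DAP: the seller bears all costs to the named destination except import duty and clearance.
Seller's account: goods 419345.86 + inland to port 1221.81 + export clearance 353.94 + origin terminal 556.26 + freight 2360.95 + insurance 101.83 + destination terminal 150.45 = 424091.10
Buyer's account: brokerage 218.58 + duty 3472.02 = 3690.60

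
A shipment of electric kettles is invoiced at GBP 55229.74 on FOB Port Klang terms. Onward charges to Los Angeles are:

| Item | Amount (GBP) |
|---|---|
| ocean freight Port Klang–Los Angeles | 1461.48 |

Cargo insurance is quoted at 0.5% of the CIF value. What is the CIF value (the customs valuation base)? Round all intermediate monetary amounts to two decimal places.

Let C be the CIF value. C = FOB price + freight + 0.5% × C
C − 0.5% × C = 55229.74 + 1461.48
0.995 × C = 56691.22
C = 56691.22 / 0.995 = 56976.10
Insurance premium = 0.5% × 56976.10 = 284.88

CIF value: GBP 56976.10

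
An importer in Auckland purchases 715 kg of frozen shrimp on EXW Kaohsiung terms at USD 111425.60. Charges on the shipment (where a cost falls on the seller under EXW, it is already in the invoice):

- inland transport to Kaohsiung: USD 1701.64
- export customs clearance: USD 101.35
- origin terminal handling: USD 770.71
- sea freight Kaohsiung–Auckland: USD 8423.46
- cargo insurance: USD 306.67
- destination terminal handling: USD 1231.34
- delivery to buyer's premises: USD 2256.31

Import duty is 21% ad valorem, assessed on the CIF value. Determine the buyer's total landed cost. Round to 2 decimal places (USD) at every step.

Total landed cost: USD 151990.26

EXW: the seller makes goods available at their premises; the buyer bears all onward costs.
CIF value = EXW price + inland to port + export clearance + origin terminal + freight + insurance = 111425.60 + 1701.64 + 101.35 + 770.71 + 8423.46 + 306.67 = 122729.43
Import duty = 122729.43 × 21% = 25773.18
Buyer bears: inland to port 1701.64 + export clearance 101.35 + origin terminal 770.71 + freight 8423.46 + insurance 306.67 + destination terminal 1231.34 + delivery 2256.31 + duty 25773.18 = 40564.66
Landed cost = invoice 111425.60 + 40564.66 = 151990.26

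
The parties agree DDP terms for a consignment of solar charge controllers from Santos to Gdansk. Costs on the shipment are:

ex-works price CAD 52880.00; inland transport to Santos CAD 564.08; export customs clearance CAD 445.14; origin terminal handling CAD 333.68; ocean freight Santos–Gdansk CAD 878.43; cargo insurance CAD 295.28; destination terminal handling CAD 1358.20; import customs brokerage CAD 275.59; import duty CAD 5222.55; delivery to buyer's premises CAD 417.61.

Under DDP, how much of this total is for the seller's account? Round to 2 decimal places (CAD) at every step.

Seller's account: CAD 62670.56

DDP: the seller bears all costs including import duty.
Seller's account: goods 52880.00 + inland to port 564.08 + export clearance 445.14 + origin terminal 333.68 + freight 878.43 + insurance 295.28 + destination terminal 1358.20 + brokerage 275.59 + duty 5222.55 + delivery 417.61 = 62670.56
Buyer's account: 0.00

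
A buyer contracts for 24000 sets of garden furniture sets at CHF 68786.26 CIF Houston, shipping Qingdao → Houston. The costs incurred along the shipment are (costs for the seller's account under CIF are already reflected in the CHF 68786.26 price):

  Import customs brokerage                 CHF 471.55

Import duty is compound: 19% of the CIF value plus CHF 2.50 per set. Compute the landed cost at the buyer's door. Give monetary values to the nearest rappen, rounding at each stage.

CIF: the seller pays costs through ocean freight and marine insurance to the destination port.
The CIF price already equals the CIF value: 68786.26
Ad valorem component: 68786.26 × 19% = 13069.39
Specific component: 24000 × 2.50 = 60000.00
Import duty = 13069.39 + 60000.00 = 73069.39
Buyer bears: brokerage 471.55 + duty 73069.39 = 73540.94
Landed cost = invoice 68786.26 + 73540.94 = 142327.20

Total landed cost: CHF 142327.20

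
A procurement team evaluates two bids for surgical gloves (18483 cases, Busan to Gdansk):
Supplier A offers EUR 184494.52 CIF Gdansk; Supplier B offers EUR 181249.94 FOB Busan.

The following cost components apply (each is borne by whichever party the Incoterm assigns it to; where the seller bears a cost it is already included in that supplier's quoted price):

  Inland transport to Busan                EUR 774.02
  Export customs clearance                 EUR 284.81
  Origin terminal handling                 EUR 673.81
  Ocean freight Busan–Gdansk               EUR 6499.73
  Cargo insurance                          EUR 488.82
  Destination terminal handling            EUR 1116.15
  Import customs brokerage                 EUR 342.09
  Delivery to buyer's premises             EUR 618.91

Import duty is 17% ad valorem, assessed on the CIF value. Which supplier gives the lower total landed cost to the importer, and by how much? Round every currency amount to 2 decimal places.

Supplier A (CIF):
The CIF price already equals the CIF value: 184494.52
Import duty = 184494.52 × 17% = 31364.07
Buyer bears (A): 1116.15 + 342.09 + 618.91 = 2077.15
Landed cost (A) = invoice 184494.52 + 2077.15 + duty 31364.07 = 217935.74
Supplier B (FOB):
CIF value = FOB price + freight + insurance = 181249.94 + 6499.73 + 488.82 = 188238.49
Import duty = 188238.49 × 17% = 32000.54
Buyer bears (B): 6499.73 + 488.82 + 1116.15 + 342.09 + 618.91 = 9065.70
Landed cost (B) = invoice 181249.94 + 9065.70 + duty 32000.54 = 222316.18
Difference = |217935.74 − 222316.18| = 4380.44

Supplier A is cheaper by EUR 4380.44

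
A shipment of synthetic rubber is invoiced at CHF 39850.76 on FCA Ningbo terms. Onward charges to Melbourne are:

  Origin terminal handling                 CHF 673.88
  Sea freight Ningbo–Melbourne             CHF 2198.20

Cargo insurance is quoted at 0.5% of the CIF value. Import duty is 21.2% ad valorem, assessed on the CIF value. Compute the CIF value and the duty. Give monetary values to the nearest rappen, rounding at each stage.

CIF value: CHF 42937.53; import duty: CHF 9102.76

Let C be the CIF value. C = FCA price + pre-shipment costs + freight + 0.5% × C
C − 0.5% × C = 39850.76 + 673.88 + 2198.20
0.995 × C = 42722.84
C = 42722.84 / 0.995 = 42937.53
Insurance premium = 0.5% × 42937.53 = 214.69
Import duty = 42937.53 × 21.2% = 9102.76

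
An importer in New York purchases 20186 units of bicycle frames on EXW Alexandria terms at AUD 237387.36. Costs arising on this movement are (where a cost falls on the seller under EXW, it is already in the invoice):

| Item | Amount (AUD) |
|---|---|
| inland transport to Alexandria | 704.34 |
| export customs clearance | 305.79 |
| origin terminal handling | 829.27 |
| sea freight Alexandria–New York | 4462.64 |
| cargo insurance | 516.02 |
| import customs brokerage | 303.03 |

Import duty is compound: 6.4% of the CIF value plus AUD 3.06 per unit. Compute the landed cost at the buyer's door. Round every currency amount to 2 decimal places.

EXW: the seller makes goods available at their premises; the buyer bears all onward costs.
CIF value = EXW price + inland to port + export clearance + origin terminal + freight + insurance = 237387.36 + 704.34 + 305.79 + 829.27 + 4462.64 + 516.02 = 244205.42
Ad valorem component: 244205.42 × 6.4% = 15629.15
Specific component: 20186 × 3.06 = 61769.16
Import duty = 15629.15 + 61769.16 = 77398.31
Buyer bears: inland to port 704.34 + export clearance 305.79 + origin terminal 829.27 + freight 4462.64 + insurance 516.02 + brokerage 303.03 + duty 77398.31 = 84519.40
Landed cost = invoice 237387.36 + 84519.40 = 321906.76

Total landed cost: AUD 321906.76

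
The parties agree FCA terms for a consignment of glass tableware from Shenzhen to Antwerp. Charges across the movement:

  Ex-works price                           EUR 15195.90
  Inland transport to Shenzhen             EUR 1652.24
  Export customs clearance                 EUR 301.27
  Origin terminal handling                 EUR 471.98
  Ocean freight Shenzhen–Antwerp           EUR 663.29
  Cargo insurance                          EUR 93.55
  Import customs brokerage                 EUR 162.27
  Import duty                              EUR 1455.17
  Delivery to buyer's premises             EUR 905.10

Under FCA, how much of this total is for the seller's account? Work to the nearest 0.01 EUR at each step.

Seller's account: EUR 17149.41

FCA: the seller delivers export-cleared goods to the carrier; the buyer bears costs from that point.
Seller's account: goods 15195.90 + inland to port 1652.24 + export clearance 301.27 = 17149.41
Buyer's account: origin terminal 471.98 + freight 663.29 + insurance 93.55 + brokerage 162.27 + duty 1455.17 + delivery 905.10 = 3751.36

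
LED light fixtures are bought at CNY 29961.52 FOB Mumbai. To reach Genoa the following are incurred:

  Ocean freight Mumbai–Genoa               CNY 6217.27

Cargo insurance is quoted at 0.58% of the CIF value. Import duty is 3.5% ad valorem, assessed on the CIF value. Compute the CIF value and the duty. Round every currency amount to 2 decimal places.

CIF value: CNY 36389.85; import duty: CNY 1273.64

Let C be the CIF value. C = FOB price + freight + 0.58% × C
C − 0.58% × C = 29961.52 + 6217.27
0.9942 × C = 36178.79
C = 36178.79 / 0.9942 = 36389.85
Insurance premium = 0.58% × 36389.85 = 211.06
Import duty = 36389.85 × 3.5% = 1273.64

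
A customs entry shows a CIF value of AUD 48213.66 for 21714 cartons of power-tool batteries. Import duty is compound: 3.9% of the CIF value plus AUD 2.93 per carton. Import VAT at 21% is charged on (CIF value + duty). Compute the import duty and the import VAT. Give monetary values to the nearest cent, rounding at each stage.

Import duty: AUD 65502.35; import VAT: AUD 23880.36

Ad valorem component: 48213.66 × 3.9% = 1880.33
Specific component: 21714 × 2.93 = 63622.02
Import duty = 1880.33 + 63622.02 = 65502.35
VAT base = CIF + duty = 48213.66 + 65502.35 = 113716.01
Import VAT = 113716.01 × 21% = 23880.36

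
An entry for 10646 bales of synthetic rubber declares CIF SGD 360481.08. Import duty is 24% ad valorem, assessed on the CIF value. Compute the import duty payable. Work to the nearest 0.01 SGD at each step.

Import duty: SGD 86515.46

Import duty = 360481.08 × 24% = 86515.46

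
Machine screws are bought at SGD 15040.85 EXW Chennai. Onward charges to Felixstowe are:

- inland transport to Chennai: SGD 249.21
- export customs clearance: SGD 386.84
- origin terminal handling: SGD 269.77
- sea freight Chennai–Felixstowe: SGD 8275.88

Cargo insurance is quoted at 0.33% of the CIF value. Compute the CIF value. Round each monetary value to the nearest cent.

CIF value: SGD 24302.75

Let C be the CIF value. C = EXW price + pre-shipment costs + freight + 0.33% × C
C − 0.33% × C = 15040.85 + 249.21 + 386.84 + 269.77 + 8275.88
0.9967 × C = 24222.55
C = 24222.55 / 0.9967 = 24302.75
Insurance premium = 0.33% × 24302.75 = 80.20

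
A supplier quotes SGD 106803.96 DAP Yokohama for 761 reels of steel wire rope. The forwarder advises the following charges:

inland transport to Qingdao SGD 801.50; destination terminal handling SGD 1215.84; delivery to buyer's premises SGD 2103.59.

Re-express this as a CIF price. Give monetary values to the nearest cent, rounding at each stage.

Not relevant to the conversion: inland to port — on the seller under both DAP and CIF; already in the DAP price and stays in the CIF price.
From DAP to CIF, the seller no longer bears: destination terminal, delivery.
CIF price = 106803.96 − 1215.84 − 2103.59 = 103484.53

CIF price: SGD 103484.53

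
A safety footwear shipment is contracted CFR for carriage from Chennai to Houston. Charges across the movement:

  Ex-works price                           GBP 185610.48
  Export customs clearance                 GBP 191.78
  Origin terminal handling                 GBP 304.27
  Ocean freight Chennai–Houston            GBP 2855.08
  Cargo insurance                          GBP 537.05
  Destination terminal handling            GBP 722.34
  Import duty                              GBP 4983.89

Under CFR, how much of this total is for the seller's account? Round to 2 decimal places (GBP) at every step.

CFR: the seller pays costs through ocean freight to the destination port, but not insurance.
Seller's account: goods 185610.48 + export clearance 191.78 + origin terminal 304.27 + freight 2855.08 = 188961.61
Buyer's account: insurance 537.05 + destination terminal 722.34 + duty 4983.89 = 6243.28

Seller's account: GBP 188961.61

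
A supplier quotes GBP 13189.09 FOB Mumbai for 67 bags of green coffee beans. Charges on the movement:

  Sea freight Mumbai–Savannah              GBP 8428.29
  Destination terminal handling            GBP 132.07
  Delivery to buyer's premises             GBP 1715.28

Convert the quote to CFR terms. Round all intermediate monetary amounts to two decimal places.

CFR price: GBP 21617.38

Not relevant to the conversion: delivery, destination terminal — on the buyer under both terms; not part of either seller's price.
From FOB to CFR, the seller additionally bears: freight.
CFR price = 13189.09 + 8428.29 = 21617.38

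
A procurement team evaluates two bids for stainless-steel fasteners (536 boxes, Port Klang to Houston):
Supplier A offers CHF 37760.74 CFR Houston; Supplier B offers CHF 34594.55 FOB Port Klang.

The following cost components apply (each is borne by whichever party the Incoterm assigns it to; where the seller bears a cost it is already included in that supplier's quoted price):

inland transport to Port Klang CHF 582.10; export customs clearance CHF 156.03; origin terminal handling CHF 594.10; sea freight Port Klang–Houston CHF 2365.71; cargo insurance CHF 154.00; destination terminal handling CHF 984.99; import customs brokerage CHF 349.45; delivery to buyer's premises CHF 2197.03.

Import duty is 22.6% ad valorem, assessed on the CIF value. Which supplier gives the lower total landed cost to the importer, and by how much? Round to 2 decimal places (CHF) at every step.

Supplier B is cheaper by CHF 981.39

Supplier A (CFR):
CIF value = CFR price + insurance = 37760.74 + 154.00 = 37914.74
Import duty = 37914.74 × 22.6% = 8568.73
Buyer bears (A): 154.00 + 984.99 + 349.45 + 2197.03 = 3685.47
Landed cost (A) = invoice 37760.74 + 3685.47 + duty 8568.73 = 50014.94
Supplier B (FOB):
CIF value = FOB price + freight + insurance = 34594.55 + 2365.71 + 154.00 = 37114.26
Import duty = 37114.26 × 22.6% = 8387.82
Buyer bears (B): 2365.71 + 154.00 + 984.99 + 349.45 + 2197.03 = 6051.18
Landed cost (B) = invoice 34594.55 + 6051.18 + duty 8387.82 = 49033.55
Difference = |50014.94 − 49033.55| = 981.39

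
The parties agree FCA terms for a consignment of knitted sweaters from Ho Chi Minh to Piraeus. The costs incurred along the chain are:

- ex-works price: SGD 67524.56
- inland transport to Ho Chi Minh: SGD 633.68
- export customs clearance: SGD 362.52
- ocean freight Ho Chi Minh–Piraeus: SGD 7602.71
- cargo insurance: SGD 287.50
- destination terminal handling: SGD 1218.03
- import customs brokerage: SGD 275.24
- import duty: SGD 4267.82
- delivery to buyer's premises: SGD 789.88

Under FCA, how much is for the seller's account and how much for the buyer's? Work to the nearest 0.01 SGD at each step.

FCA: the seller delivers export-cleared goods to the carrier; the buyer bears costs from that point.
Seller's account: goods 67524.56 + inland to port 633.68 + export clearance 362.52 = 68520.76
Buyer's account: freight 7602.71 + insurance 287.50 + destination terminal 1218.03 + brokerage 275.24 + duty 4267.82 + delivery 789.88 = 14441.18

Seller: SGD 68520.76; buyer: SGD 14441.18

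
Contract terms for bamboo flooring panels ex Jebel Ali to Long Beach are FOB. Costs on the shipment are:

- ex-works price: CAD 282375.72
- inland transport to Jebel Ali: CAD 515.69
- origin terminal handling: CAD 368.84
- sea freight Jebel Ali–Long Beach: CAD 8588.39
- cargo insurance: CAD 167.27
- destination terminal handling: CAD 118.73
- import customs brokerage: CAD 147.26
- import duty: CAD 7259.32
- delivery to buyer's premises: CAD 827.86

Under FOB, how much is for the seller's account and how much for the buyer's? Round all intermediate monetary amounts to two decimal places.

FOB: the seller bears costs until goods are on board at the origin port; the buyer bears freight, insurance and all costs thereafter.
Seller's account: goods 282375.72 + inland to port 515.69 + origin terminal 368.84 = 283260.25
Buyer's account: freight 8588.39 + insurance 167.27 + destination terminal 118.73 + brokerage 147.26 + duty 7259.32 + delivery 827.86 = 17108.83

Seller: CAD 283260.25; buyer: CAD 17108.83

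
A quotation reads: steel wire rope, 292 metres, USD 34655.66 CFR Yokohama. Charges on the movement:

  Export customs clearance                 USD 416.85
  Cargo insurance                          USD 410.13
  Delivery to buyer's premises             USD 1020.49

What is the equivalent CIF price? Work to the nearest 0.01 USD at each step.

CIF price: USD 35065.79

Not relevant to the conversion: export clearance — on the seller under both CFR and CIF; already in the CFR price and stays in the CIF price. delivery — on the buyer under both terms; not part of either seller's price.
From CFR to CIF, the seller additionally bears: insurance.
CIF price = 34655.66 + 410.13 = 35065.79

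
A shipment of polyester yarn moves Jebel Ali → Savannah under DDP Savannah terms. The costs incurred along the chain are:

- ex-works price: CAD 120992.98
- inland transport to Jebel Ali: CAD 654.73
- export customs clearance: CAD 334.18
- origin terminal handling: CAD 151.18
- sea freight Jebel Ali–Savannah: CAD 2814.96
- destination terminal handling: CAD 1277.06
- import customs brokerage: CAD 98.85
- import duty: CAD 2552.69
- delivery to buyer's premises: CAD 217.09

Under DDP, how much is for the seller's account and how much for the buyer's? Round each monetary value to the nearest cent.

DDP: the seller bears all costs including import duty.
Seller's account: goods 120992.98 + inland to port 654.73 + export clearance 334.18 + origin terminal 151.18 + freight 2814.96 + destination terminal 1277.06 + brokerage 98.85 + duty 2552.69 + delivery 217.09 = 129093.72
Buyer's account: 0.00

Seller: CAD 129093.72; buyer: CAD 0.00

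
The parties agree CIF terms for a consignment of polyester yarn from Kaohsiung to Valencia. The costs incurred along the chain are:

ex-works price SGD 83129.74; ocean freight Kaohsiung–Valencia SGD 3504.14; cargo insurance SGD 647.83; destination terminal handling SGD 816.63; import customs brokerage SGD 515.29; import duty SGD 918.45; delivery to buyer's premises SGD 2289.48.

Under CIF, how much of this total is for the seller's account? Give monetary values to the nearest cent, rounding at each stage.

CIF: the seller pays costs through ocean freight and marine insurance to the destination port.
Seller's account: goods 83129.74 + freight 3504.14 + insurance 647.83 = 87281.71
Buyer's account: destination terminal 816.63 + brokerage 515.29 + duty 918.45 + delivery 2289.48 = 4539.85

Seller's account: SGD 87281.71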